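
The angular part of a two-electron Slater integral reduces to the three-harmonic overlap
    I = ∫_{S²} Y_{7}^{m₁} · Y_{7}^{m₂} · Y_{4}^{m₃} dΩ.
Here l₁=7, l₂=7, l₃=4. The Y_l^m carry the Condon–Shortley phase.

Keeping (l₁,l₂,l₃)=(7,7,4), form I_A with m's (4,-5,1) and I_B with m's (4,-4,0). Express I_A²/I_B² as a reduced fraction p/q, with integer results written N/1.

Same 7,7,4: normalisation and zero-m 3j drop out of the ratio.
A: Δ: 10! 4! 4! / 19! → 1/58198140; sum: t=0:+1/87091200 t=1:−1/8709120 t=2:+1/11612160 = -1/58060800; 3j²(7 7 4; 4 -5 1) = Δ·Π!·Σ² = 99/117572  (sign +1)
B: Δ: 10! 4! 4! / 19! → 1/58198140; sum: t=0:+1/130636800 t=1:−1/5806080 t=2:+1/2903040 t=3:−1/17418240 = 1/8164800; 3j²(7 7 4; 4 -4 0) = Δ·Π!·Σ² = 11264/1322685  (sign +1)
I_A²/I_B² = (99/117572)/(11264/1322685) = 405/4096

405/4096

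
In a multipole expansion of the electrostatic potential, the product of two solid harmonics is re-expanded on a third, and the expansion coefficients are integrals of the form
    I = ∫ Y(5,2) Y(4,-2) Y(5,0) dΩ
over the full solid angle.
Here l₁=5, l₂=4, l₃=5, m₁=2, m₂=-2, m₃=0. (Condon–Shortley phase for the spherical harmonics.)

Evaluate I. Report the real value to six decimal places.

Rules hold: Σm=0, L=14 even, 1≤5≤9.
N = 11·9·11 = 1089
Δ = 4!·6!·4!/15! = 1/3153150
Racah Σ t=0..4: t=0:+1/69120 t=1:−1/1728 t=2:+1/576 t=3:−1/1728 t=4:+1/69120 = 7/11520
⇒ 3j(5 4 5; 0 0 0)² = 2/143, sgn -1
Racah Σ t=0..2: t=0:+1/3456 t=1:−1/1728 t=2:+1/11520 = -7/34560
⇒ 3j(5 4 5; 2 -2 0)² = 7/858, sgn +1
4πI² = N·(3j₀)²·(3jₘ)² = 21/169
I = -1·√(0.12426/4π) = -0.09944006

-0.099440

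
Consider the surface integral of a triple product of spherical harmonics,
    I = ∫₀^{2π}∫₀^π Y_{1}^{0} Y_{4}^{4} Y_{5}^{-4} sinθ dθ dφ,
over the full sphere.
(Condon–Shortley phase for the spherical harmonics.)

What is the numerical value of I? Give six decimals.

0.147319

m-sum 0 ✓  L=10 even ✓  3≤5≤5 ✓
Π(2lᵢ+1) = 3×9×11 = 297
triangle coeff Δ(1,4,5) = 1/495
Σ_t [0,0]: t=0:+1/576 = 1/576
(3j)²=5/99 [(1 4 5; 0 0 0)], sign=-1
Σ_t [0,0]: t=0:+1/40320 = 1/40320
(3j)²=1/55 [(1 4 5; 0 4 -4)], sign=-1
⇒ 4πI² = 3/11
I = (+1)√(3/11/(4π)) = 0.14731920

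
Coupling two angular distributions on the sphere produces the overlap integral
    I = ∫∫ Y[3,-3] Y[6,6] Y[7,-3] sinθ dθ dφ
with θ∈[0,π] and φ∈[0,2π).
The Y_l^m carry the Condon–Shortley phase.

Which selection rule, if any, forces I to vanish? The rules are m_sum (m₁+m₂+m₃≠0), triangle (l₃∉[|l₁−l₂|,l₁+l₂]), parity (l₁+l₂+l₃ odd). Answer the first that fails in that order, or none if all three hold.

Σmᵢ = 0  ✓
l₃∈[|l₁−l₂|,l₁+l₂]=[3,9], have l₃=7  ✓
Σlᵢ = 16 ⇒ even  ✓

none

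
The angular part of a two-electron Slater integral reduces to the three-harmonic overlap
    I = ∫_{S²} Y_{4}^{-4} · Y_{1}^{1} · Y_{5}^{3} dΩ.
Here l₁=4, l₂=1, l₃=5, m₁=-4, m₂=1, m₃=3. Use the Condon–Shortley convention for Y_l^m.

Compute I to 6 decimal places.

Rules hold: Σm=0, L=10 even, 3≤5≤5.
N = 9·3·11 = 297
Δ = 0!·8!·2!/11! = 1/495
Racah Σ t=0..0: t=0:+1/576 = 1/576
⇒ 3j(4 1 5; 0 0 0)² = 5/99, sgn -1
Racah Σ t=0..0: t=0:+1/80640 = 1/80640
⇒ 3j(4 1 5; -4 1 3)² = 1/495, sgn +1
4πI² = N·(3j₀)²·(3jₘ)² = 1/33
I = -1·√(0.030303/4π) = -0.04910640

-0.049106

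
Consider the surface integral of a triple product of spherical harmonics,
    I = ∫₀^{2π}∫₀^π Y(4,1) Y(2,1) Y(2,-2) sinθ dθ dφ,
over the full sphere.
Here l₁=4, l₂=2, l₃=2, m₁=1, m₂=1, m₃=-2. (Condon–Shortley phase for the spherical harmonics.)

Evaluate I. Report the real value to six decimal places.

-0.090112

Checks pass: Σm=0; 8 even; l₃=2∈[2,6].
(2·4+1)(2·2+1)(2·2+1) = 225
Δ: 4! 4! 0! / 9! → 1/630
sum: t=2:+1/16 = 1/16
3j²(4 2 2; 0 0 0) = Δ·Π!·Σ² = 2/35  (sign +1)
sum: t=3:−1/144 = -1/144
3j²(4 2 2; 1 1 -2) = Δ·Π!·Σ² = 1/126  (sign -1)
combine: 4πI² = 225·2/35·1/126 = 5/49
take √, sign -1: I = -0.09011188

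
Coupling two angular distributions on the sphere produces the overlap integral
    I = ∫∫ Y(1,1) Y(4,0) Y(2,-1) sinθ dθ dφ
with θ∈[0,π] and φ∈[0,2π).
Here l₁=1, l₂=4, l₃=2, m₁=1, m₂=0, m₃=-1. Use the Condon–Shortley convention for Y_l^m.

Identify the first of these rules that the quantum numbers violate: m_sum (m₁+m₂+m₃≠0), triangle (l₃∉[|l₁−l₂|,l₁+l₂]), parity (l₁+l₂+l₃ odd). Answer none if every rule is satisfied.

Σmᵢ = 0  ✓
l₃∈[|l₁−l₂|,l₁+l₂]=[3,5], have l₃=2  ✗
Σlᵢ = 7 ⇒ odd

triangle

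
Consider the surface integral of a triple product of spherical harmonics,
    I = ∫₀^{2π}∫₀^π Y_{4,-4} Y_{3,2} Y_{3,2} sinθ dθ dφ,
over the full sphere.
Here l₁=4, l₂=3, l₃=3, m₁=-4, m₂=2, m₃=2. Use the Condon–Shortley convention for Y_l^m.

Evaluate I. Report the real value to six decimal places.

0.214561

Checks pass: Σm=0; 10 even; l₃=3∈[1,7].
(2·4+1)(2·3+1)(2·3+1) = 441
Δ: 4! 4! 2! / 11! → 1/34650
sum: t=1:−1/72 t=2:+1/16 t=3:−1/72 = 5/144
3j²(4 3 3; 0 0 0) = Δ·Π!·Σ² = 2/77  (sign -1)
sum: t=4:+1/576 = 1/576
3j²(4 3 3; -4 2 2) = Δ·Π!·Σ² = 5/99  (sign -1)
combine: 4πI² = 441·2/77·5/99 = 70/121
take √, sign +1: I = 0.21456131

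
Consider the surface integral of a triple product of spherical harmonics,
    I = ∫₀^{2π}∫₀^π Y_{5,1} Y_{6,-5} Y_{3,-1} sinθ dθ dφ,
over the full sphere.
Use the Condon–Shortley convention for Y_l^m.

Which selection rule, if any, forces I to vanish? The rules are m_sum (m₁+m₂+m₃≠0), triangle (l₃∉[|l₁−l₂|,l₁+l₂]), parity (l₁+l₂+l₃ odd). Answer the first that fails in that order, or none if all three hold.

Σmᵢ = -5  ✗
l₃∈[|l₁−l₂|,l₁+l₂]=[1,11], have l₃=3
Σlᵢ = 14 ⇒ even

m_sum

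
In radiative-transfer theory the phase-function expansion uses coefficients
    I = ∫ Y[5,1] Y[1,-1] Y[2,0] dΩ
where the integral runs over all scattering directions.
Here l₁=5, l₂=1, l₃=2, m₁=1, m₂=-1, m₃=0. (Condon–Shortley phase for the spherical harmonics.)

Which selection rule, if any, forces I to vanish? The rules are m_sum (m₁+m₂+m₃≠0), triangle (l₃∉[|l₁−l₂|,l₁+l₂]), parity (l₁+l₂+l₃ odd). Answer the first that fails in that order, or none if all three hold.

triangle

azimuthal sum: 1 − 1 + 0 = 0  ✓
4 ≤ 2 ≤ 6 (triangle on l)  ✗
L = 5 + 1 + 2 = 8 (even)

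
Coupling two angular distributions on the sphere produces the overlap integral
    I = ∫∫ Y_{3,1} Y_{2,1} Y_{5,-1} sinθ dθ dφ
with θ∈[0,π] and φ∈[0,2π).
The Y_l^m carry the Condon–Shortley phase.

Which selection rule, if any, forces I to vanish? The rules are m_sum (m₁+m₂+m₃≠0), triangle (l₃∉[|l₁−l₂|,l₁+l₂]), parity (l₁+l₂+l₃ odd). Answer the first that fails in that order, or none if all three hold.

m₁+m₂+m₃ = 1 + 1 − 1 = 1  ✗
triangle: |3−2|=1 ≤ l₃=5 ≤ 3+2=5
parity: l₁+l₂+l₃ = 10 is even

m_sum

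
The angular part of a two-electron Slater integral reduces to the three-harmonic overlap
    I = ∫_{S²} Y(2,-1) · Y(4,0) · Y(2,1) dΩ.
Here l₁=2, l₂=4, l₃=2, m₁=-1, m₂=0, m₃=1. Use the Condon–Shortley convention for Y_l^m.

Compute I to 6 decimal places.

0.161197

m-sum 0 ✓  L=8 even ✓  2≤2≤6 ✓
Π(2lᵢ+1) = 5×9×5 = 225
triangle coeff Δ(2,4,2) = 1/630
Σ_t [2,2]: t=2:+1/16 = 1/16
(3j)²=2/35 [(2 4 2; 0 0 0)], sign=+1
Σ_t [3,3]: t=3:−1/36 = -1/36
(3j)²=8/315 [(2 4 2; -1 0 1)], sign=+1
⇒ 4πI² = 16/49
I = (+1)√(16/49/(4π)) = 0.16119702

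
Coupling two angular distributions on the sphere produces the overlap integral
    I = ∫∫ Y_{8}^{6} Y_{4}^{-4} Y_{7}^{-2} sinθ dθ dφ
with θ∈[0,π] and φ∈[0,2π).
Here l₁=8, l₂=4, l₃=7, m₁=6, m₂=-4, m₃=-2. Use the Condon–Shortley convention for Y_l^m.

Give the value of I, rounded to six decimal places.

l₁+l₂+l₃=19 is odd: 3j(l;000)=0 ⇒ I=0

0.000000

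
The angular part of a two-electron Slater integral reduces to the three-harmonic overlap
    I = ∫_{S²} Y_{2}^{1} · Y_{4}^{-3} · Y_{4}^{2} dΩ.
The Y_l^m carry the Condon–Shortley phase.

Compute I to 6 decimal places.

Checks pass: Σm=0; 10 even; l₃=4∈[2,6].
(2·2+1)(2·4+1)(2·4+1) = 405
Δ: 2! 2! 6! / 11! → 1/13860
sum: t=0:+1/192 t=1:−1/36 t=2:+1/192 = -5/288
3j²(2 4 4; 0 0 0) = Δ·Π!·Σ² = 20/693  (sign -1)
sum: t=0:+1/240 t=1:−1/1440 = 1/288
3j²(2 4 4; 1 -3 2) = Δ·Π!·Σ² = 5/132  (sign +1)
combine: 4πI² = 405·20/693·5/132 = 375/847
take √, sign -1: I = -0.18770204

-0.187702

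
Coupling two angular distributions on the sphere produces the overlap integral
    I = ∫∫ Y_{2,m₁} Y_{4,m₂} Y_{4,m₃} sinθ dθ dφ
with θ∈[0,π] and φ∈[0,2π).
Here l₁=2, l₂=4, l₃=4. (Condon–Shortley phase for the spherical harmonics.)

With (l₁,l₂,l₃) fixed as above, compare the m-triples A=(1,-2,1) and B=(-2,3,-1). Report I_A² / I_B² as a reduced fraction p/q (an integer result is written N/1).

9/14

l's match ⇒ only the (l;m) 3-j factors differ between A and B.
A: triangle coeff Δ(2,4,4) = 1/13860; Σ_t [0,1]: t=0:+1/96 t=1:−1/240 = 1/160; (3j)²=27/1540 [(2 4 4; 1 -2 1)], sign=-1
B: triangle coeff Δ(2,4,4) = 1/13860; Σ_t [2,2]: t=2:+1/480 = 1/480; (3j)²=3/110 [(2 4 4; -2 3 -1)], sign=-1
I_A²/I_B² = (27/1540)/(3/110) = 9/14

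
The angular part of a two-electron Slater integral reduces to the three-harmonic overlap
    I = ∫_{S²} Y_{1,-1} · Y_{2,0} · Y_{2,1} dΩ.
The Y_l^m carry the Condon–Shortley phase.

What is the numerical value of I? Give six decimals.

Σlᵢ=5 odd — θ-integrand is odd under cosθ→−cosθ; I=0

0.000000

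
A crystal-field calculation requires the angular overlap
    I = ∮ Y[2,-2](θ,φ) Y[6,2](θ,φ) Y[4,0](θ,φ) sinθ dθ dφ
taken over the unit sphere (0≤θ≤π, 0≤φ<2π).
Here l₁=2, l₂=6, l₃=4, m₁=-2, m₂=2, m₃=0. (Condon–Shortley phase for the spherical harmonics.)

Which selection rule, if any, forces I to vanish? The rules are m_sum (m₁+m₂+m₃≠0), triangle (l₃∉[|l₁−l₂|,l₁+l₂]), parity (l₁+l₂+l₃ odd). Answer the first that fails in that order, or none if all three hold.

none

Σmᵢ = 0  ✓
l₃∈[|l₁−l₂|,l₁+l₂]=[4,8], have l₃=4  ✓
Σlᵢ = 12 ⇒ even  ✓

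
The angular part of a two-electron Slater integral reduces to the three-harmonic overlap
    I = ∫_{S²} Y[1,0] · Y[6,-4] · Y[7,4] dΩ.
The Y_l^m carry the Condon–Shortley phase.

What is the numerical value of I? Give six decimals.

m-sum 0 ✓  L=14 even ✓  5≤7≤7 ✓
Π(2lᵢ+1) = 3×13×15 = 585
triangle coeff Δ(1,6,7) = 1/1365
Σ_t [0,0]: t=0:+1/518400 = 1/518400
(3j)²=7/195 [(1 6 7; 0 0 0)], sign=-1
Σ_t [0,0]: t=0:+1/7257600 = 1/7257600
(3j)²=11/455 [(1 6 7; 0 -4 4)], sign=-1
⇒ 4πI² = 33/65
I = (+1)√(33/65/(4π)) = 0.20099968

0.201000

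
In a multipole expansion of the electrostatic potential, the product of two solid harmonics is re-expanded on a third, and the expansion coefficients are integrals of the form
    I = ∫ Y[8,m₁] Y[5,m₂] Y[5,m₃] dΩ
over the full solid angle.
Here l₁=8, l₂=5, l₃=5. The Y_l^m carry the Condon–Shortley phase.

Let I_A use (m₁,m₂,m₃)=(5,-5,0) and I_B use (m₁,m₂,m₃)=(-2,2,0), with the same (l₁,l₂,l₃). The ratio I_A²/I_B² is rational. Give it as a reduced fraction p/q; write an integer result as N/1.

143/3

l's match ⇒ only the (l;m) 3-j factors differ between A and B.
A: triangle coeff Δ(8,5,5) = 1/37413090; Σ_t [0,0]: t=0:+1/58060800 = 1/58060800; (3j)²=5/323 [(8 5 5; 5 -5 0)], sign=-1
B: triangle coeff Δ(8,5,5) = 1/37413090; Σ_t [5,7]: t=5:−1/1036800 t=6:+1/829440 t=7:−1/7257600 = 1/9676800; (3j)²=15/46189 [(8 5 5; -2 2 0)], sign=-1
I_A²/I_B² = (5/323)/(15/46189) = 143/3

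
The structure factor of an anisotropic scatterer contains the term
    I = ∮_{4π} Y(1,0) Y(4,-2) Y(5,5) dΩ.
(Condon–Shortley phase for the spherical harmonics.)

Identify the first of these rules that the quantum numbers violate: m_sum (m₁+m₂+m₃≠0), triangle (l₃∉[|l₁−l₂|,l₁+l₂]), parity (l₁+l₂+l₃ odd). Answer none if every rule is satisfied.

Σmᵢ = 3  ✗
l₃∈[|l₁−l₂|,l₁+l₂]=[3,5], have l₃=5
Σlᵢ = 10 ⇒ even

m_sum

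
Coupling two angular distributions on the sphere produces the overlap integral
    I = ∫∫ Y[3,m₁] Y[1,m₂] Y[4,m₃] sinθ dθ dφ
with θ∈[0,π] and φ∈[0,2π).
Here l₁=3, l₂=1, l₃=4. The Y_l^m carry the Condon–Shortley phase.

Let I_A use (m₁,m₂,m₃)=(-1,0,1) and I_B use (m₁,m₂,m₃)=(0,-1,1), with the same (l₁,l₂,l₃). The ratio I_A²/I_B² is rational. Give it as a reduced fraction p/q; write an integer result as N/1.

Same 3,1,4: normalisation and zero-m 3j drop out of the ratio.
A: Δ: 0! 6! 2! / 9! → 1/252; sum: t=0:+1/48 = 1/48; 3j²(3 1 4; -1 0 1) = Δ·Π!·Σ² = 5/84  (sign -1)
B: Δ: 0! 6! 2! / 9! → 1/252; sum: t=0:+1/72 = 1/72; 3j²(3 1 4; 0 -1 1) = Δ·Π!·Σ² = 5/126  (sign -1)
I_A²/I_B² = (5/84)/(5/126) = 3/2

3/2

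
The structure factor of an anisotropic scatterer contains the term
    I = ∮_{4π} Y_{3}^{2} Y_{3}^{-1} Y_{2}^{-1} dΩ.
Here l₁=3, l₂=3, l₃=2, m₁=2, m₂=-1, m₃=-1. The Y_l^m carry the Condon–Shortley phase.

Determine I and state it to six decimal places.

0.162868

m-sum 0 ✓  L=8 even ✓  0≤2≤6 ✓
Π(2lᵢ+1) = 7×7×5 = 245
triangle coeff Δ(3,3,2) = 1/3780
Σ_t [1,3]: t=1:−1/24 t=2:+1/4 t=3:−1/24 = 1/6
(3j)²=4/105 [(3 3 2; 0 0 0)], sign=+1
Σ_t [0,1]: t=0:+1/48 t=1:−1/12 = -1/16
(3j)²=1/28 [(3 3 2; 2 -1 -1)], sign=+1
⇒ 4πI² = 1/3
I = (+1)√(1/3/(4π)) = 0.16286750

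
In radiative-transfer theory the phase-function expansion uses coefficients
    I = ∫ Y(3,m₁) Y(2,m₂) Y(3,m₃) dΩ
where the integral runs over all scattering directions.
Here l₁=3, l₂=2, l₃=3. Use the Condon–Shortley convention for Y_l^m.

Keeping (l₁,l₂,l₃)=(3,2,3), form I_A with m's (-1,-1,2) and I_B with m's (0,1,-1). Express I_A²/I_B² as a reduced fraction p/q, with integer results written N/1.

Same 3,2,3: normalisation and zero-m 3j drop out of the ratio.
A: Δ: 2! 4! 2! / 9! → 1/3780; sum: t=0:+1/48 t=1:−1/12 = -1/16; 3j²(3 2 3; -1 -1 2) = Δ·Π!·Σ² = 1/28  (sign +1)
B: Δ: 2! 4! 2! / 9! → 1/3780; sum: t=1:−1/8 t=2:+1/12 = -1/24; 3j²(3 2 3; 0 1 -1) = Δ·Π!·Σ² = 1/210  (sign -1)
I_A²/I_B² = (1/28)/(1/210) = 15/2

15/2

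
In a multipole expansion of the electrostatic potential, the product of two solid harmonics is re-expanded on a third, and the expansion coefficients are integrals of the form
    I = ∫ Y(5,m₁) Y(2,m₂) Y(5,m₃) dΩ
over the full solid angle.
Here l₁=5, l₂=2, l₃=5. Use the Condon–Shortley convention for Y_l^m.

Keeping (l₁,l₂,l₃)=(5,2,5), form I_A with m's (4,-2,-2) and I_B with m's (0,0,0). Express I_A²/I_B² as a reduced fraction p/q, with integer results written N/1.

Same 5,2,5: normalisation and zero-m 3j drop out of the ratio.
A: Δ: 2! 8! 2! / 13! → 1/38610; sum: t=0:+1/20160 = 1/20160; 3j²(5 2 5; 4 -2 -2) = Δ·Π!·Σ² = 12/715  (sign -1)
B: Δ: 2! 8! 2! / 13! → 1/38610; sum: t=0:+1/2880 t=1:−1/576 t=2:+1/2880 = -1/960; 3j²(5 2 5; 0 0 0) = Δ·Π!·Σ² = 10/429  (sign +1)
I_A²/I_B² = (12/715)/(10/429) = 18/25

18/25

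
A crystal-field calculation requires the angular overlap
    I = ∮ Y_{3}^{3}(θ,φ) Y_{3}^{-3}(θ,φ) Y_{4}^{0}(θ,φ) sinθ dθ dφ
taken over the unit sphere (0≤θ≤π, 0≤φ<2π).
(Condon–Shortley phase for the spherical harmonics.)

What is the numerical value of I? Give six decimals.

m-sum 0 ✓  L=10 even ✓  0≤4≤6 ✓
Π(2lᵢ+1) = 7×7×9 = 441
triangle coeff Δ(3,3,4) = 1/34650
Σ_t [0,2]: t=0:+1/72 t=1:−1/16 t=2:+1/72 = -5/144
(3j)²=2/77 [(3 3 4; 0 0 0)], sign=-1
Σ_t [0,0]: t=0:+1/1152 = 1/1152
(3j)²=1/154 [(3 3 4; 3 -3 0)], sign=+1
⇒ 4πI² = 9/121
I = (-1)√(9/121/(4π)) = -0.07693494

-0.076935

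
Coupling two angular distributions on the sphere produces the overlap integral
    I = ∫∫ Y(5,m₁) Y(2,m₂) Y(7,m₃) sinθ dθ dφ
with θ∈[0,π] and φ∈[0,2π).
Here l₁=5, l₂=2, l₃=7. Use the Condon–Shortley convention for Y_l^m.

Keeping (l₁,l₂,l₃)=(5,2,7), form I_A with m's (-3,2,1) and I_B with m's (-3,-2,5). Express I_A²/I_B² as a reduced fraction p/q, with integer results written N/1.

1/33

l's match ⇒ only the (l;m) 3-j factors differ between A and B.
A: triangle coeff Δ(5,2,7) = 1/15015; Σ_t [0,0]: t=0:+1/1935360 = 1/1935360; (3j)²=1/1001 [(5 2 7; -3 2 1)], sign=+1
B: triangle coeff Δ(5,2,7) = 1/15015; Σ_t [0,0]: t=0:+1/1935360 = 1/1935360; (3j)²=3/91 [(5 2 7; -3 -2 5)], sign=+1
I_A²/I_B² = (1/1001)/(3/91) = 1/33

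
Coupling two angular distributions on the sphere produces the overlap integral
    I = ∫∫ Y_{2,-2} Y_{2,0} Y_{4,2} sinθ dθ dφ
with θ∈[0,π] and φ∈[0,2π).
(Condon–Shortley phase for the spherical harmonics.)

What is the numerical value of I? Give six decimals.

0.156078

Checks pass: Σm=0; 8 even; l₃=4∈[0,4].
(2·2+1)(2·2+1)(2·4+1) = 225
Δ: 0! 4! 4! / 9! → 1/630
sum: t=0:+1/16 = 1/16
3j²(2 2 4; 0 0 0) = Δ·Π!·Σ² = 2/35  (sign +1)
sum: t=0:+1/96 = 1/96
3j²(2 2 4; -2 0 2) = Δ·Π!·Σ² = 1/42  (sign +1)
combine: 4πI² = 225·2/35·1/42 = 15/49
take √, sign +1: I = 0.15607835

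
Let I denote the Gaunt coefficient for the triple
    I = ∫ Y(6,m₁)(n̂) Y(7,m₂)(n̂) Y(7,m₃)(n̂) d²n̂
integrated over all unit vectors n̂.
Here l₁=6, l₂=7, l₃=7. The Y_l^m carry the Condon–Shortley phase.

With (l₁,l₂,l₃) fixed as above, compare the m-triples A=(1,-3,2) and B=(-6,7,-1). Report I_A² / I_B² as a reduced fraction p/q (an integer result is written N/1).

Shared (l₁,l₂,l₃)=(6,7,7): N and (l;000)² cancel in I_A²/I_B².
A: Δ = 6!·6!·8!/21! = 1/2444321880; Racah Σ t=0..4: t=0:+1/49766400 t=1:−1/4147200 t=2:+1/2488320 t=3:−1/8709120 t=4:+1/232243200 = 7/99532800; ⇒ 3j(6 7 7; 1 -3 2)² = 1715/369512, sgn -1
B: Δ = 6!·6!·8!/21! = 1/2444321880; Racah Σ t=6..6: t=6:+1/20901888000 = 1/20901888000; ⇒ 3j(6 7 7; -6 7 -1)² = 11/9690, sgn +1
I_A²/I_B² = (1715/369512)/(11/9690) = 25725/6292

25725/6292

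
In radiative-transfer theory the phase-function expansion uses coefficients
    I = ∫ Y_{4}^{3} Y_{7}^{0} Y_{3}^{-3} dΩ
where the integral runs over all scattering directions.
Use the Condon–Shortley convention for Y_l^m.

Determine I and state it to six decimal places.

Checks pass: Σm=0; 14 even; l₃=3∈[3,11].
(2·4+1)(2·7+1)(2·3+1) = 945
Δ: 8! 0! 6! / 15! → 1/45045
sum: t=4:+1/20736 = 1/20736
3j²(4 7 3; 0 0 0) = Δ·Π!·Σ² = 35/1287  (sign -1)
sum: t=1:−1/3628800 = -1/3628800
3j²(4 7 3; 3 0 -3) = Δ·Π!·Σ² = 1/6435  (sign -1)
combine: 4πI² = 945·35/1287·1/6435 = 245/61347
take √, sign +1: I = 0.01782713

0.017827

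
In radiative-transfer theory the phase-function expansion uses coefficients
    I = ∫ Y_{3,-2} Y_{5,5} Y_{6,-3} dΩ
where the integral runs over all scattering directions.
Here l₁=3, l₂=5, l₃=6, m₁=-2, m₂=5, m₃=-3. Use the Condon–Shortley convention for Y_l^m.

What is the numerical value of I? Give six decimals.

0.088266

m-sum 0 ✓  L=14 even ✓  2≤6≤8 ✓
Π(2lᵢ+1) = 7×11×13 = 1001
triangle coeff Δ(3,5,6) = 1/675675
Σ_t [0,2]: t=0:+1/8640 t=1:−1/2304 t=2:+1/8640 = -7/34560
(3j)²=7/429 [(3 5 6; 0 0 0)], sign=-1
Σ_t [2,2]: t=2:+1/483840 = 1/483840
(3j)²=6/1001 [(3 5 6; -2 5 -3)], sign=-1
⇒ 4πI² = 14/143
I = (+1)√(14/143/(4π)) = 0.08826552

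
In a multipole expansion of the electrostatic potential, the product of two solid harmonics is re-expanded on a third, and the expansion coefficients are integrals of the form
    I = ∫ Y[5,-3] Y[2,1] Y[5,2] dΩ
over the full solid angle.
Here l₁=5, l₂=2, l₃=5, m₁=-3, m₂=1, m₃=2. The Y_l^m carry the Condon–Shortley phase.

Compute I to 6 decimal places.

-0.161739

Rules hold: Σm=0, L=12 even, 3≤5≤7.
N = 11·5·11 = 605
Δ = 2!·8!·2!/13! = 1/38610
Racah Σ t=0..2: t=0:+1/2880 t=1:−1/576 t=2:+1/2880 = -1/960
⇒ 3j(5 2 5; 0 0 0)² = 10/429, sgn +1
Racah Σ t=1..2: t=1:−1/10080 t=2:+1/2880 = 1/4032
⇒ 3j(5 2 5; -3 1 2)² = 10/429, sgn -1
4πI² = N·(3j₀)²·(3jₘ)² = 500/1521
I = -1·√(0.328731/4π) = -0.16173926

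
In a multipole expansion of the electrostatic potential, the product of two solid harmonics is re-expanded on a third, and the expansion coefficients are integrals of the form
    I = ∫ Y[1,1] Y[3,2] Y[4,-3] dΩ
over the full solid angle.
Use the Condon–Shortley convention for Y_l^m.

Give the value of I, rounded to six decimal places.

m-sum 0 ✓  L=8 even ✓  2≤4≤4 ✓
Π(2lᵢ+1) = 3×7×9 = 189
triangle coeff Δ(1,3,4) = 1/252
Σ_t [0,0]: t=0:+1/36 = 1/36
(3j)²=4/63 [(1 3 4; 0 0 0)], sign=+1
Σ_t [0,0]: t=0:+1/240 = 1/240
(3j)²=1/12 [(1 3 4; 1 2 -3)], sign=-1
⇒ 4πI² = 1/1
I = (-1)√(1/1/(4π)) = -0.28209479

-0.282095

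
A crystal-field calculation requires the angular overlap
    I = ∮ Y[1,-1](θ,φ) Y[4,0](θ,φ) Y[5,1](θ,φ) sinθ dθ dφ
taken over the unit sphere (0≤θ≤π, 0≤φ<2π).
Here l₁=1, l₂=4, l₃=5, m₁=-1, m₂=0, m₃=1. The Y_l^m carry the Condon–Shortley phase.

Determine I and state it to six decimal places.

Rules hold: Σm=0, L=10 even, 3≤5≤5.
N = 3·9·11 = 297
Δ = 0!·2!·8!/11! = 1/495
Racah Σ t=0..0: t=0:+1/576 = 1/576
⇒ 3j(1 4 5; 0 0 0)² = 5/99, sgn -1
Racah Σ t=0..0: t=0:+1/1152 = 1/1152
⇒ 3j(1 4 5; -1 0 1)² = 1/33, sgn +1
4πI² = N·(3j₀)²·(3jₘ)² = 5/11
I = -1·√(0.454545/4π) = -0.19018827

-0.190188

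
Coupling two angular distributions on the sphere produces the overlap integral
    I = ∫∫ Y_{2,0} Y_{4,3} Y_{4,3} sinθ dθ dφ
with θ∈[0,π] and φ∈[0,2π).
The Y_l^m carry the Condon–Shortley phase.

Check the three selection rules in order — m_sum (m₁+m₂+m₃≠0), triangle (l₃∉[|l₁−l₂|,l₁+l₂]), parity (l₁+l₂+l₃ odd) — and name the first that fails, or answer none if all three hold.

m_sum

Σmᵢ = 6  ✗
l₃∈[|l₁−l₂|,l₁+l₂]=[2,6], have l₃=4
Σlᵢ = 10 ⇒ even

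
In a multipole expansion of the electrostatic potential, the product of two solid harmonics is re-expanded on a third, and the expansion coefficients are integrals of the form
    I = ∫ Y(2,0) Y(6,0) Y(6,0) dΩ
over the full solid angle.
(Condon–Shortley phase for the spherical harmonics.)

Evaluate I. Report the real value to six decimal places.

Rules hold: Σm=0, L=14 even, 4≤6≤8.
N = 5·13·13 = 845
Δ = 2!·2!·10!/15! = 1/90090
Racah Σ t=0..2: t=0:+1/69120 t=1:−1/14400 t=2:+1/69120 = -7/172800
⇒ 3j(2 6 6; 0 0 0)² = 14/715, sgn -1
(m-triple is (0,0,0) — same symbol as above.)
4πI² = N·(3j₀)²·(3jₘ)² = 196/605
I = +1·√(0.323967/4π) = 0.16056298

0.160563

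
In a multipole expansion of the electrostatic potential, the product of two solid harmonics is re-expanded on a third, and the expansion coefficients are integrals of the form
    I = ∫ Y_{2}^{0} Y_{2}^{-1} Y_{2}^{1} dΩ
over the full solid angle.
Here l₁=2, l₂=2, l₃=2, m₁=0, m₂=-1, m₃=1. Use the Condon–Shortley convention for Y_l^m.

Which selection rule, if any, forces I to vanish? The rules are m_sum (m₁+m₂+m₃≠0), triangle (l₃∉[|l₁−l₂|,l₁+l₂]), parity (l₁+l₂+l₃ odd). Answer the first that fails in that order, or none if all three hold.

m₁+m₂+m₃ = 0 − 1 + 1 = 0  ✓
triangle: |2−2|=0 ≤ l₃=2 ≤ 2+2=4  ✓
parity: l₁+l₂+l₃ = 6 is even  ✓

none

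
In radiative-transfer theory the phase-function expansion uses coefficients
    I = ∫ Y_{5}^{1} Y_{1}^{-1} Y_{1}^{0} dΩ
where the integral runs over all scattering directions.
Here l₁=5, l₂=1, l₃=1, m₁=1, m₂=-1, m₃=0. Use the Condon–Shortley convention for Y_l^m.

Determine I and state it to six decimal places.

|5−1|≤1≤5+1 violated ⇒ I = 0

0.000000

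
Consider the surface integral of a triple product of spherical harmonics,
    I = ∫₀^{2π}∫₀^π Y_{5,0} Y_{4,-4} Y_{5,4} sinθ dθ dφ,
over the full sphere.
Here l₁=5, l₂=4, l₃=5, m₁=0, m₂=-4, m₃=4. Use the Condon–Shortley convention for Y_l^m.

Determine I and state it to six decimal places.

Checks pass: Σm=0; 14 even; l₃=5∈[1,9].
(2·5+1)(2·4+1)(2·5+1) = 1089
Δ: 4! 6! 4! / 15! → 1/3153150
sum: t=0:+1/69120 t=1:−1/1728 t=2:+1/576 t=3:−1/1728 t=4:+1/69120 = 7/11520
3j²(5 4 5; 0 0 0) = Δ·Π!·Σ² = 2/143  (sign -1)
sum: t=0:+1/69120 = 1/69120
3j²(5 4 5; 0 -4 4) = Δ·Π!·Σ² = 2/143  (sign -1)
combine: 4πI² = 1089·2/143·2/143 = 36/169
take √, sign +1: I = 0.13019760

0.130198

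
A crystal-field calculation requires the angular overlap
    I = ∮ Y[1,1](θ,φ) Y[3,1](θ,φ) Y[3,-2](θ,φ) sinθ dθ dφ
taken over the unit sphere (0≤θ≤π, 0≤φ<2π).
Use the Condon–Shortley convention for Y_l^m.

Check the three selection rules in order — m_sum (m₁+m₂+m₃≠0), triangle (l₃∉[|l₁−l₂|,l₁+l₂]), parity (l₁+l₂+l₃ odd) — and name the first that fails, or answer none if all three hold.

azimuthal sum: 1 + 1 − 2 = 0  ✓
2 ≤ 3 ≤ 4 (triangle on l)  ✓
L = 1 + 3 + 3 = 7 (odd)  ✗

parity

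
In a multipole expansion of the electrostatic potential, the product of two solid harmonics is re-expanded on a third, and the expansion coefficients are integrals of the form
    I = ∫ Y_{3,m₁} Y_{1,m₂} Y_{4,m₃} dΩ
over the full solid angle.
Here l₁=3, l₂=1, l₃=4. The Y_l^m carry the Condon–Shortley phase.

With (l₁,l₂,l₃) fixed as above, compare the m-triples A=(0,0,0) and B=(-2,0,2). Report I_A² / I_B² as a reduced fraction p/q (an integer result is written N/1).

l's match ⇒ only the (l;m) 3-j factors differ between A and B.
A: triangle coeff Δ(3,1,4) = 1/252; Σ_t [0,0]: t=0:+1/36 = 1/36; (3j)²=4/63 [(3 1 4; 0 0 0)], sign=+1
B: triangle coeff Δ(3,1,4) = 1/252; Σ_t [0,0]: t=0:+1/120 = 1/120; (3j)²=1/21 [(3 1 4; -2 0 2)], sign=+1
I_A²/I_B² = (4/63)/(1/21) = 4/3

4/3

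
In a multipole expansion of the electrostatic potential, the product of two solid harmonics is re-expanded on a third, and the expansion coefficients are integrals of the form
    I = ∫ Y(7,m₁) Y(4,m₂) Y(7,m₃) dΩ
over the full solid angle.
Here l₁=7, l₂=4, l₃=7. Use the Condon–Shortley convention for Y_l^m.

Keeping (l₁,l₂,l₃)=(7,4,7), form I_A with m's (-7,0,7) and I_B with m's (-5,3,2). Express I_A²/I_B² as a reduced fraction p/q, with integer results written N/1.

Same 7,4,7: normalisation and zero-m 3j drop out of the ratio.
A: Δ: 4! 10! 4! / 19! → 1/58198140; sum: t=4:+1/2090188800 = 1/2090188800; 3j²(7 4 7; -7 0 7) = Δ·Π!·Σ² = 1001/58140  (sign +1)
B: Δ: 4! 10! 4! / 19! → 1/58198140; sum: t=3:−1/52254720 t=4:+1/11612160 = 1/14929920; 3j²(7 4 7; -5 3 2) = Δ·Π!·Σ² = 1225/75582  (sign -1)
I_A²/I_B² = (1001/58140)/(1225/75582) = 1859/1750

1859/1750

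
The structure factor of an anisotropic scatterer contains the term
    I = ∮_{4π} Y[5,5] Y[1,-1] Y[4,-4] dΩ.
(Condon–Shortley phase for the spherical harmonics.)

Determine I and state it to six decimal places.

-0.329416

Checks pass: Σm=0; 10 even; l₃=4∈[4,6].
(2·5+1)(2·1+1)(2·4+1) = 297
Δ: 2! 8! 0! / 11! → 1/495
sum: t=1:−1/576 = -1/576
3j²(5 1 4; 0 0 0) = Δ·Π!·Σ² = 5/99  (sign -1)
sum: t=0:+1/80640 = 1/80640
3j²(5 1 4; 5 -1 -4) = Δ·Π!·Σ² = 1/11  (sign +1)
combine: 4πI² = 297·5/99·1/11 = 15/11
take √, sign -1: I = -0.32941575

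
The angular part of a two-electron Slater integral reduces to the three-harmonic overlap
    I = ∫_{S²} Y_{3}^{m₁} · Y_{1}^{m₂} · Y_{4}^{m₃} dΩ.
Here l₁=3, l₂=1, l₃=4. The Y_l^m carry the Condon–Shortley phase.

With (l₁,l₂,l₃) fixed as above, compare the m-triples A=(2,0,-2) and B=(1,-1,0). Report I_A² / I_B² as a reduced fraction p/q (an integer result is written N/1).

2/1

Same 3,1,4: normalisation and zero-m 3j drop out of the ratio.
A: Δ: 0! 6! 2! / 9! → 1/252; sum: t=0:+1/120 = 1/120; 3j²(3 1 4; 2 0 -2) = Δ·Π!·Σ² = 1/21  (sign +1)
B: Δ: 0! 6! 2! / 9! → 1/252; sum: t=0:+1/96 = 1/96; 3j²(3 1 4; 1 -1 0) = Δ·Π!·Σ² = 1/42  (sign +1)
I_A²/I_B² = (1/21)/(1/42) = 2/1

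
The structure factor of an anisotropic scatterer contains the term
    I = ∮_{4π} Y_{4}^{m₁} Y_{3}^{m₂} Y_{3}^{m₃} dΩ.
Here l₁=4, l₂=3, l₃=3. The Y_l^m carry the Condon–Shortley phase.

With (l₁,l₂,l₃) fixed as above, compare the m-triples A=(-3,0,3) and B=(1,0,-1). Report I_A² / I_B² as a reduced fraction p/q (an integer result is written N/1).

21/5

Same 4,3,3: normalisation and zero-m 3j drop out of the ratio.
A: Δ: 4! 4! 2! / 11! → 1/34650; sum: t=3:−1/288 = -1/288; 3j²(4 3 3; -3 0 3) = Δ·Π!·Σ² = 1/22  (sign -1)
B: Δ: 4! 4! 2! / 11! → 1/34650; sum: t=1:−1/48 t=2:+1/24 t=3:−1/288 = 5/288; 3j²(4 3 3; 1 0 -1) = Δ·Π!·Σ² = 5/462  (sign +1)
I_A²/I_B² = (1/22)/(5/462) = 21/5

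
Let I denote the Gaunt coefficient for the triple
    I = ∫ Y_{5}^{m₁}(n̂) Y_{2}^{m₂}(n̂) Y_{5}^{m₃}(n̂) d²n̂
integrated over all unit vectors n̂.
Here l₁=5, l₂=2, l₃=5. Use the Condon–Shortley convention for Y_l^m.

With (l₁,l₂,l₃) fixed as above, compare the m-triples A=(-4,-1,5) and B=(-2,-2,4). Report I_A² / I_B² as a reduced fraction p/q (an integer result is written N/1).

Same 5,2,5: normalisation and zero-m 3j drop out of the ratio.
A: Δ: 2! 8! 2! / 13! → 1/38610; sum: t=1:−1/80640 = -1/80640; 3j²(5 2 5; -4 -1 5) = Δ·Π!·Σ² = 9/286  (sign -1)
B: Δ: 2! 8! 2! / 13! → 1/38610; sum: t=0:+1/20160 = 1/20160; 3j²(5 2 5; -2 -2 4) = Δ·Π!·Σ² = 12/715  (sign -1)
I_A²/I_B² = (9/286)/(12/715) = 15/8

15/8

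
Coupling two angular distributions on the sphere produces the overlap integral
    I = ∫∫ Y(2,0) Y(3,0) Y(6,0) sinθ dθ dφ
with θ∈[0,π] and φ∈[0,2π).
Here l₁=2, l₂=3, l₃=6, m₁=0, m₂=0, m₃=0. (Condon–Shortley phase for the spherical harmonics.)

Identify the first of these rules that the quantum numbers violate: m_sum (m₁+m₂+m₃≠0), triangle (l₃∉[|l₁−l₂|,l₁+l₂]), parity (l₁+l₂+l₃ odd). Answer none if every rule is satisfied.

triangle

Σmᵢ = 0  ✓
l₃∈[|l₁−l₂|,l₁+l₂]=[1,5], have l₃=6  ✗
Σlᵢ = 11 ⇒ odd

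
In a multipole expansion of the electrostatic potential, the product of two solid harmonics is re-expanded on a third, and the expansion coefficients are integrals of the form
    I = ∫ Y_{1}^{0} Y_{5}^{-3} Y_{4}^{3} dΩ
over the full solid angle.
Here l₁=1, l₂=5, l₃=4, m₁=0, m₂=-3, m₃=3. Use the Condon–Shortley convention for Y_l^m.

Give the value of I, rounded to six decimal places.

-0.196426

Checks pass: Σm=0; 10 even; l₃=4∈[4,6].
(2·1+1)(2·5+1)(2·4+1) = 297
Δ: 2! 0! 8! / 11! → 1/495
sum: t=1:−1/576 = -1/576
3j²(1 5 4; 0 0 0) = Δ·Π!·Σ² = 5/99  (sign -1)
sum: t=1:−1/5040 = -1/5040
3j²(1 5 4; 0 -3 3) = Δ·Π!·Σ² = 16/495  (sign +1)
combine: 4πI² = 297·5/99·16/495 = 16/33
take √, sign -1: I = -0.19642560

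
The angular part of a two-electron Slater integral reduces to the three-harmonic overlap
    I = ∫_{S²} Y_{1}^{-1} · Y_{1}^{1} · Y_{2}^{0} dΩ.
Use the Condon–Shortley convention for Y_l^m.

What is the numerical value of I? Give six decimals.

0.126157

m-sum 0 ✓  L=4 even ✓  0≤2≤2 ✓
Π(2lᵢ+1) = 3×3×5 = 45
triangle coeff Δ(1,1,2) = 1/30
Σ_t [0,0]: t=0:+1/1 = 1/1
(3j)²=2/15 [(1 1 2; 0 0 0)], sign=+1
Σ_t [0,0]: t=0:+1/4 = 1/4
(3j)²=1/30 [(1 1 2; -1 1 0)], sign=+1
⇒ 4πI² = 1/5
I = (+1)√(1/5/(4π)) = 0.12615663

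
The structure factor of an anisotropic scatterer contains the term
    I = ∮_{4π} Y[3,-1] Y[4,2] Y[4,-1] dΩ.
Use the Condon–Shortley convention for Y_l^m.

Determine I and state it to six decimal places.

0.000000

Σlᵢ=11 odd — θ-integrand is odd under cosθ→−cosθ; I=0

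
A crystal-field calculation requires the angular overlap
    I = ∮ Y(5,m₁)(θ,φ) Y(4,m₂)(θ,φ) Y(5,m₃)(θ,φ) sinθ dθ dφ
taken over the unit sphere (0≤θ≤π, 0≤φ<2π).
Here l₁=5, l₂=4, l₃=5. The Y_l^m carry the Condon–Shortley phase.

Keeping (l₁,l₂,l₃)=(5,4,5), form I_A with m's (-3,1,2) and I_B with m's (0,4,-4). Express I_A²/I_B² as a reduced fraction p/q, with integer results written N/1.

5/6

l's match ⇒ only the (l;m) 3-j factors differ between A and B.
A: triangle coeff Δ(5,4,5) = 1/3153150; Σ_t [2,4]: t=2:+1/17280 t=3:−1/2880 t=4:+1/6912 = -1/6912; (3j)²=5/429 [(5 4 5; -3 1 2)], sign=+1
B: triangle coeff Δ(5,4,5) = 1/3153150; Σ_t [4,4]: t=4:+1/69120 = 1/69120; (3j)²=2/143 [(5 4 5; 0 4 -4)], sign=-1
I_A²/I_B² = (5/429)/(2/143) = 5/6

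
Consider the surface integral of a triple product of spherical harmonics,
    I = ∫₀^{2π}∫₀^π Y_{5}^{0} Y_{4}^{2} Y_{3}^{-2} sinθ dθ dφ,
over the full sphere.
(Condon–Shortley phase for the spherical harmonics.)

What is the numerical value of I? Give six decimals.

Checks pass: Σm=0; 12 even; l₃=3∈[1,9].
(2·5+1)(2·4+1)(2·3+1) = 693
Δ: 6! 4! 2! / 13! → 1/180180
sum: t=2:+1/576 t=3:−1/144 t=4:+1/576 = -1/288
3j²(5 4 3; 0 0 0) = Δ·Π!·Σ² = 20/1001  (sign +1)
sum: t=4:+1/576 t=5:−1/2880 = 1/720
3j²(5 4 3; 0 2 -2) = Δ·Π!·Σ² = 80/3003  (sign -1)
combine: 4πI² = 693·20/1001·80/3003 = 4800/13013
take √, sign -1: I = -0.17132746

-0.171327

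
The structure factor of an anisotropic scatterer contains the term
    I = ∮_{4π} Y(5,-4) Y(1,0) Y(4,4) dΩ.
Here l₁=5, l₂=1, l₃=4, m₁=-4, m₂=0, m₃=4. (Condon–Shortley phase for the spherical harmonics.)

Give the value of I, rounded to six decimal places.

0.147319

m-sum 0 ✓  L=10 even ✓  4≤4≤6 ✓
Π(2lᵢ+1) = 11×3×9 = 297
triangle coeff Δ(5,1,4) = 1/495
Σ_t [1,1]: t=1:−1/576 = -1/576
(3j)²=5/99 [(5 1 4; 0 0 0)], sign=-1
Σ_t [1,1]: t=1:−1/40320 = -1/40320
(3j)²=1/55 [(5 1 4; -4 0 4)], sign=-1
⇒ 4πI² = 3/11
I = (+1)√(3/11/(4π)) = 0.14731920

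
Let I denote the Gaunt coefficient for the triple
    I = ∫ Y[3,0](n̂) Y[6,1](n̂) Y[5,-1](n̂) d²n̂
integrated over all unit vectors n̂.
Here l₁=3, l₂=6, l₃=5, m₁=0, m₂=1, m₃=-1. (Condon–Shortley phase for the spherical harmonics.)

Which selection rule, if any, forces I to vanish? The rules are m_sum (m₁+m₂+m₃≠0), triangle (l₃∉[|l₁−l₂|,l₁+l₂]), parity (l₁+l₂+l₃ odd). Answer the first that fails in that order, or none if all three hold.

none

Σmᵢ = 0  ✓
l₃∈[|l₁−l₂|,l₁+l₂]=[3,9], have l₃=5  ✓
Σlᵢ = 14 ⇒ even  ✓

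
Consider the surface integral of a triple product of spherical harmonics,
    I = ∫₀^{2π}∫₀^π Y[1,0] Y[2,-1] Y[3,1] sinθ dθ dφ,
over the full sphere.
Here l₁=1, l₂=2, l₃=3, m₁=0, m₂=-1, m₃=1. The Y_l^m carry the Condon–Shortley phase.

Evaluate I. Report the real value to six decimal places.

-0.233597

Checks pass: Σm=0; 6 even; l₃=3∈[1,3].
(2·1+1)(2·2+1)(2·3+1) = 105
Δ: 0! 2! 4! / 7! → 1/105
sum: t=0:+1/4 = 1/4
3j²(1 2 3; 0 0 0) = Δ·Π!·Σ² = 3/35  (sign -1)
sum: t=0:+1/6 = 1/6
3j²(1 2 3; 0 -1 1) = Δ·Π!·Σ² = 8/105  (sign +1)
combine: 4πI² = 105·3/35·8/105 = 24/35
take √, sign -1: I = -0.23359668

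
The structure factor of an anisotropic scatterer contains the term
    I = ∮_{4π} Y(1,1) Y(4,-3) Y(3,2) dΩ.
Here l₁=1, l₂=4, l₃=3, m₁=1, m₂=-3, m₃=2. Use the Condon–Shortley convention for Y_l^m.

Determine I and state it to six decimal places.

-0.282095

Rules hold: Σm=0, L=8 even, 3≤3≤5.
N = 3·9·7 = 189
Δ = 2!·0!·6!/9! = 1/252
Racah Σ t=1..1: t=1:−1/36 = -1/36
⇒ 3j(1 4 3; 0 0 0)² = 4/63, sgn +1
Racah Σ t=0..0: t=0:+1/240 = 1/240
⇒ 3j(1 4 3; 1 -3 2)² = 1/12, sgn -1
4πI² = N·(3j₀)²·(3jₘ)² = 1/1
I = -1·√(1/4π) = -0.28209479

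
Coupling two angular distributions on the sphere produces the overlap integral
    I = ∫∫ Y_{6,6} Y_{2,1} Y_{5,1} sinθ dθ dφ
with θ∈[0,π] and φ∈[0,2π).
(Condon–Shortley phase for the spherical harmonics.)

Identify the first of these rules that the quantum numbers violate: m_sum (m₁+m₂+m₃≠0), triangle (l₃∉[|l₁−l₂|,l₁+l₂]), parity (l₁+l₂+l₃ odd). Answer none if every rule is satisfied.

m_sum

m₁+m₂+m₃ = 6 + 1 + 1 = 8  ✗
triangle: |6−2|=4 ≤ l₃=5 ≤ 6+2=8
parity: l₁+l₂+l₃ = 13 is odd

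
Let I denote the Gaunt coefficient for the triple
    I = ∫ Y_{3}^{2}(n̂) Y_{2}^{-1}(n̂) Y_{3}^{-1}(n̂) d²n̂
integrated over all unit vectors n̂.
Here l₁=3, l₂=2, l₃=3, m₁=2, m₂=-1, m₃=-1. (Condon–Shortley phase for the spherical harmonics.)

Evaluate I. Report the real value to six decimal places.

0.162868

m-sum 0 ✓  L=8 even ✓  1≤3≤5 ✓
Π(2lᵢ+1) = 7×5×7 = 245
triangle coeff Δ(3,2,3) = 1/3780
Σ_t [0,2]: t=0:+1/24 t=1:−1/4 t=2:+1/24 = -1/6
(3j)²=4/105 [(3 2 3; 0 0 0)], sign=+1
Σ_t [0,1]: t=0:+1/12 t=1:−1/48 = 1/16
(3j)²=1/28 [(3 2 3; 2 -1 -1)], sign=+1
⇒ 4πI² = 1/3
I = (+1)√(1/3/(4π)) = 0.16286750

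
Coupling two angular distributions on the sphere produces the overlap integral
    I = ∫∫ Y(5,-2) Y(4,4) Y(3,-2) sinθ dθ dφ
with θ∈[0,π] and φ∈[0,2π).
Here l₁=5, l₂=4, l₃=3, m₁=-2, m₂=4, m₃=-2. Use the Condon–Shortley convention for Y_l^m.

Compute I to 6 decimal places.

Checks pass: Σm=0; 12 even; l₃=3∈[1,9].
(2·5+1)(2·4+1)(2·3+1) = 693
Δ: 6! 4! 2! / 13! → 1/180180
sum: t=2:+1/576 t=3:−1/144 t=4:+1/576 = -1/288
3j²(5 4 3; 0 0 0) = Δ·Π!·Σ² = 20/1001  (sign +1)
sum: t=6:+1/8640 = 1/8640
3j²(5 4 3; -2 4 -2) = Δ·Π!·Σ² = 14/1287  (sign -1)
combine: 4πI² = 693·20/1001·14/1287 = 280/1859
take √, sign -1: I = -0.10947990

-0.109480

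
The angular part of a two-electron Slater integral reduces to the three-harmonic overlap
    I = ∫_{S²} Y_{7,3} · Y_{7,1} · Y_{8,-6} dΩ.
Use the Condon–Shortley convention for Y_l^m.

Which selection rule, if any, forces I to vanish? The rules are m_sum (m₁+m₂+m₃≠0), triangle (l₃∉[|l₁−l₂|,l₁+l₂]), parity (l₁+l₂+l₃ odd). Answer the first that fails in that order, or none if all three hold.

m₁+m₂+m₃ = 3 + 1 − 6 = -2  ✗
triangle: |7−7|=0 ≤ l₃=8 ≤ 7+7=14
parity: l₁+l₂+l₃ = 22 is even

m_sum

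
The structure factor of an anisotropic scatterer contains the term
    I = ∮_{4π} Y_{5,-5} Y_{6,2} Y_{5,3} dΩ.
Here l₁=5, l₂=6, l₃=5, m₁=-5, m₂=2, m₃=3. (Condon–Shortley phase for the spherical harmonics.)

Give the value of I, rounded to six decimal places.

0.140602

Rules hold: Σm=0, L=16 even, 1≤5≤11.
N = 11·13·11 = 1573
Δ = 6!·4!·6!/17! = 1/28588560
Racah Σ t=1..5: t=1:−1/345600 t=2:+1/13824 t=3:−1/5184 t=4:+1/13824 t=5:−1/345600 = -7/129600
⇒ 3j(5 6 5; 0 0 0)² = 80/7293, sgn +1
Racah Σ t=6..6: t=6:+1/829440 = 1/829440
⇒ 3j(5 6 5; -5 2 3)² = 35/2431, sgn +1
4πI² = N·(3j₀)²·(3jₘ)² = 2800/11271
I = +1·√(0.248425/4π) = 0.14060244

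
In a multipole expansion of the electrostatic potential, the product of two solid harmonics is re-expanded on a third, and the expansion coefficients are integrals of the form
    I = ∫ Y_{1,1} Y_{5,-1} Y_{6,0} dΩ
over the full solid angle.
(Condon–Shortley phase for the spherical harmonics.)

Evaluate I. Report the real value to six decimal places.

Checks pass: Σm=0; 12 even; l₃=6∈[4,6].
(2·1+1)(2·5+1)(2·6+1) = 429
Δ: 0! 2! 10! / 13! → 1/858
sum: t=0:+1/14400 = 1/14400
3j²(1 5 6; 0 0 0) = Δ·Π!·Σ² = 6/143  (sign +1)
sum: t=0:+1/34560 = 1/34560
3j²(1 5 6; 1 -1 0) = Δ·Π!·Σ² = 5/286  (sign +1)
combine: 4πI² = 429·6/143·5/286 = 45/143
take √, sign +1: I = 0.15824621

0.158246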